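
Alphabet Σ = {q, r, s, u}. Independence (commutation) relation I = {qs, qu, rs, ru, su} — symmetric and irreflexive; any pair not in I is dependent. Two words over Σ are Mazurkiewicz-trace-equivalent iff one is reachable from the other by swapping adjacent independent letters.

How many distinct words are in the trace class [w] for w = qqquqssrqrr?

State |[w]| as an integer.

drop 0:q onto floor
drop 1:q onto {0:q}
drop 2:q onto {1:q}
drop 3:u onto floor
drop 4:q onto {2:q}
drop 5:s onto floor
drop 6:s onto {5:s}
drop 7:r onto {4:q}
drop 8:q onto {7:r}
drop 9:r onto {8:q}
drop 10:r onto {9:r}
ground layer = {0:q, 3:u, 5:s}
drop-orders for the pieces not yet dropped (sum over which currently-grounded one goes next):
  1 to go: {3} 1  {6} 1  {10} 1
  2 to go: {3,6} 2  {3,10} 2  {5,6} 1  {6,10} 2  {9,10} 1
  3 to go: {3,5,6} 3  {3,6,10} 6  {3,9,10} 3  {5,6,10} 3  {6,9,10} 3  {8,9,10} 1
  4 to go: {3,5,6,10} 12  {3,6,9,10} 12  {3,8,9,10} 4  {5,6,9,10} 6  {6,8,9,10} 4  {7,8,9,10} 1
  5 to go: {3,5,6,9,10} 30  {3,6,8,9,10} 20  {3,7,8,9,10} 5  {4,7,8,9,10} 1  {5,6,8,9,10} 10  {6,7,8,9,10} 5
  6 to go: {2,4,7,8,9,10} 1  {3,4,7,8,9,10} 6  {3,5,6,8,9,10} 60  {3,6,7,8,9,10} 30  {4,6,7,8,9,10} 6  {5,6,7,8,9,10} 15
  7 to go: {1,2,4,7,8,9,10} 1  {2,3,4,7,8,9,10} 7  {2,4,6,7,8,9,10} 7  {3,4,6,7,8,9,10} 42  {3,5,6,7,8,9,10} 105  {4,5,6,7,8,9,10} 21
  8 to go: {0,1,2,4,7,8,9,10} 1  {1,2,3,4,7,8,9,10} 8  {1,2,4,6,7,8,9,10} 8  {2,3,4,6,7,8,9,10} 56  {2,4,5,6,7,8,9,10} 28  {3,4,5,6,7,8,9,10} 168
  9 to go: {0,1,2,3,4,7,8,9,10} 9  {0,1,2,4,6,7,8,9,10} 9  {1,2,3,4,6,7,8,9,10} 72  {1,2,4,5,6,7,8,9,10} 36  {2,3,4,5,6,7,8,9,10} 252
  if 0:q drops first: 360 orders
  if 3:u drops first: 45 orders
  if 5:s drops first: 90 orders
heap linearizations: 495

495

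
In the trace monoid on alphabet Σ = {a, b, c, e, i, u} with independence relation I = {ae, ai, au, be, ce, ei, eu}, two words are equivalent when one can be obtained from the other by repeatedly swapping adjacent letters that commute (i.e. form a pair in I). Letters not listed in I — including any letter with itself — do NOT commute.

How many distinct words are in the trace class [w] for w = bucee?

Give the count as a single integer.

piece 0:b — minimal
piece 1:u rests on {0:b}
piece 2:c rests on {1:u}
piece 3:e — minimal
piece 4:e rests on {3:e}
minimal pieces: {0:b, 3:e}
ways to finish when only these pieces remain (= sum over removing one remaining piece with nothing left below it):
  1 left: {2}→1  {4}→1
  2 left: {1,2}→1  {2,4}→2  {3,4}→1
  3 left: {0,1,2}→1  {1,2,4}→3  {2,3,4}→3
  placing 0:b first → 6 extensions
  placing 3:e first → 4 extensions
total linear extensions = 10

10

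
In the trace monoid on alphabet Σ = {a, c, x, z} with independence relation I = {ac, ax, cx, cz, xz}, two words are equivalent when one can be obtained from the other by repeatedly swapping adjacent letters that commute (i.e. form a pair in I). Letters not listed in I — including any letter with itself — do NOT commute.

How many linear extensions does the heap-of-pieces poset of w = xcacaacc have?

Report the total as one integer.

280

drop 0:x onto floor
drop 1:c onto floor
drop 2:a onto floor
drop 3:c onto {1:c}
drop 4:a onto {2:a}
drop 5:a onto {4:a}
drop 6:c onto {3:c}
drop 7:c onto {6:c}
ground layer = {0:x, 1:c, 2:a}
drop-orders for the pieces not yet dropped (sum over which currently-grounded one goes next):
  1 to go: {0} 1  {5} 1  {7} 1
  2 to go: {0,5} 2  {0,7} 2  {4,5} 1  {5,7} 2  {6,7} 1
  3 to go: {0,4,5} 3  {0,5,7} 6  {0,6,7} 3  {2,4,5} 1  {3,6,7} 1  {4,5,7} 3  {5,6,7} 3
  4 to go: {0,2,4,5} 4  {0,3,6,7} 4  {0,4,5,7} 12  {0,5,6,7} 12  {1,3,6,7} 1  {2,4,5,7} 4  {3,5,6,7} 4  {4,5,6,7} 6
  5 to go: {0,1,3,6,7} 5  {0,2,4,5,7} 20  {0,3,5,6,7} 20  {0,4,5,6,7} 30  {1,3,5,6,7} 5  {2,4,5,6,7} 10  {3,4,5,6,7} 10
  6 to go: {0,1,3,5,6,7} 30  {0,2,4,5,6,7} 60  {0,3,4,5,6,7} 60  {1,3,4,5,6,7} 15  {2,3,4,5,6,7} 20
  if 0:x drops first: 35 orders
  if 1:c drops first: 140 orders
  if 2:a drops first: 105 orders
heap linearizations: 280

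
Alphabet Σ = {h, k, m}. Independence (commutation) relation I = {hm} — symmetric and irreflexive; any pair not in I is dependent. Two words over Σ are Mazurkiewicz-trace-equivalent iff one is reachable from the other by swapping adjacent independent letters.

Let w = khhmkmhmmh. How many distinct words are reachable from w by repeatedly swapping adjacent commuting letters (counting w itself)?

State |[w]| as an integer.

30

0(k) covers ∅
1(h) covers 0:k
2(h) covers 1:h
3(m) covers 0:k
4(k) covers 2:h, 3:m
5(m) covers 4:k
6(h) covers 4:k
7(m) covers 5:m
8(m) covers 7:m
9(h) covers 6:h
floor of heap: 0:k
completions by unplaced set U, small U first (add the entries for U minus each lowest piece of U):
  |U|=1: {8}:1  {9}:1
  |U|=2: {6,9}:1  {7,8}:1  {8,9}:2
  |U|=3: {5,7,8}:1  {6,8,9}:3  {7,8,9}:3
  |U|=4: {5,7,8,9}:4  {6,7,8,9}:6
  |U|=5: {5,6,7,8,9}:10
  |U|=6: {4,5,6,7,8,9}:10
  |U|=7: {2,4,5,6,7,8,9}:10  {3,4,5,6,7,8,9}:10
  |U|=8: {1,2,4,5,6,7,8,9}:10  {2,3,4,5,6,7,8,9}:20
  start at 0(k): 30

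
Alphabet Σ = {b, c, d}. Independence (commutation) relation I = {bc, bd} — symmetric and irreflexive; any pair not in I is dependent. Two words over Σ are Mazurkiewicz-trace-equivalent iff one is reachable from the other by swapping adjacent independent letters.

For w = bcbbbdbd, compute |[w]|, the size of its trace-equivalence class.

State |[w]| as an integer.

56

piece 0:b — minimal
piece 1:c — minimal
piece 2:b rests on {0:b}
piece 3:b rests on {2:b}
piece 4:b rests on {3:b}
piece 5:d rests on {1:c}
piece 6:b rests on {4:b}
piece 7:d rests on {5:d}
minimal pieces: {0:b, 1:c}
ways to finish when only these pieces remain (= sum over removing one remaining piece with nothing left below it):
  1 left: {6}→1  {7}→1
  2 left: {4,6}→1  {5,7}→1  {6,7}→2
  3 left: {1,5,7}→1  {3,4,6}→1  {4,6,7}→3  {5,6,7}→3
  4 left: {1,5,6,7}→4  {2,3,4,6}→1  {3,4,6,7}→4  {4,5,6,7}→6
  5 left: {0,2,3,4,6}→1  {1,4,5,6,7}→10  {2,3,4,6,7}→5  {3,4,5,6,7}→10
  6 left: {0,2,3,4,6,7}→6  {1,3,4,5,6,7}→20  {2,3,4,5,6,7}→15
  placing 0:b first → 35 extensions
  placing 1:c first → 21 extensions
total linear extensions = 56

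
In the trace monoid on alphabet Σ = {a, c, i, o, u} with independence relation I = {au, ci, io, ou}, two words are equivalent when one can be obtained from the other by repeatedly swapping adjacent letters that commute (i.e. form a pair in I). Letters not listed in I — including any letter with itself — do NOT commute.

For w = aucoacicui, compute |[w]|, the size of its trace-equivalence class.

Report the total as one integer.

#0=a has no predecessor
#1=u has no predecessor
#2=c depends on [0:a, 1:u]
#3=o depends on [2:c]
#4=a depends on [3:o]
#5=c depends on [4:a]
#6=i depends on [4:a]
#7=c depends on [5:c]
#8=u depends on [6:i, 7:c]
#9=i depends on [8:u]
sources: [0:a, 1:u]
N(rest) = Σ N(rest − s) over sources s of rest; N(one piece) = 1:
  size 1 → [9]=1
  size 2 → [8,9]=1
  size 3 → [6,8,9]=1  [7,8,9]=1
  size 4 → [5,7,8,9]=1  [6,7,8,9]=2
  size 5 → [5,6,7,8,9]=3
  size 6 → [4,5,6,7,8,9]=3
  size 7 → [3,4,5,6,7,8,9]=3
  size 8 → [2,3,4,5,6,7,8,9]=3
  first=0(a) contributes 3
  first=1(u) contributes 3
|[w]| = 6

6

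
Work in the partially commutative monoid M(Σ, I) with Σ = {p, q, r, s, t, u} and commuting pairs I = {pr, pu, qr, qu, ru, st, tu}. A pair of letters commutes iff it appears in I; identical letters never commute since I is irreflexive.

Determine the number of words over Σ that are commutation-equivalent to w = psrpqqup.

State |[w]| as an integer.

0(p) covers ∅
1(s) covers 0:p
2(r) covers 1:s
3(p) covers 1:s
4(q) covers 3:p
5(q) covers 4:q
6(u) covers 1:s
7(p) covers 5:q
floor of heap: 0:p
completions by unplaced set U, small U first (add the entries for U minus each lowest piece of U):
  |U|=1: {2}:1  {6}:1  {7}:1
  |U|=2: {2,6}:2  {2,7}:2  {5,7}:1  {6,7}:2
  |U|=3: {2,5,7}:3  {2,6,7}:6  {4,5,7}:1  {5,6,7}:3
  |U|=4: {2,4,5,7}:4  {2,5,6,7}:12  {3,4,5,7}:1  {4,5,6,7}:4
  |U|=5: {2,3,4,5,7}:5  {2,4,5,6,7}:20  {3,4,5,6,7}:5
  |U|=6: {2,3,4,5,6,7}:30
  start at 0(p): 30

30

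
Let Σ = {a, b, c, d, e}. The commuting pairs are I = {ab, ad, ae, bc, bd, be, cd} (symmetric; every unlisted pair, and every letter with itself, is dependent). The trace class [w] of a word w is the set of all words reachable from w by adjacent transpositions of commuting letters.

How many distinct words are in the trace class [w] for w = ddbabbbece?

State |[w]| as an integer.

#0=d has no predecessor
#1=d depends on [0:d]
#2=b has no predecessor
#3=a has no predecessor
#4=b depends on [2:b]
#5=b depends on [4:b]
#6=b depends on [5:b]
#7=e depends on [1:d]
#8=c depends on [3:a, 7:e]
#9=e depends on [8:c]
sources: [0:d, 2:b, 3:a]
N(rest) = Σ N(rest − s) over sources s of rest; N(one piece) = 1:
  size 1 → [6]=1  [9]=1
  size 2 → [5,6]=1  [6,9]=2  [8,9]=1
  size 3 → [3,8,9]=1  [4,5,6]=1  [5,6,9]=3  [6,8,9]=3  [7,8,9]=1
  size 4 → [1,7,8,9]=1  [2,4,5,6]=1  [3,6,8,9]=4  [3,7,8,9]=2  [4,5,6,9]=4  [5,6,8,9]=6  [6,7,8,9]=4
  size 5 → [0,1,7,8,9]=1  [1,3,7,8,9]=3  [1,6,7,8,9]=5  [2,4,5,6,9]=5  [3,5,6,8,9]=10  [3,6,7,8,9]=10  [4,5,6,8,9]=10  [5,6,7,8,9]=10
  size 6 → [0,1,3,7,8,9]=4  [0,1,6,7,8,9]=6  [1,3,6,7,8,9]=18  [1,5,6,7,8,9]=15  [2,4,5,6,8,9]=15  [3,4,5,6,8,9]=20  [3,5,6,7,8,9]=30  [4,5,6,7,8,9]=20
  size 7 → [0,1,3,6,7,8,9]=28  [0,1,5,6,7,8,9]=21  [1,3,5,6,7,8,9]=63  [1,4,5,6,7,8,9]=35  [2,3,4,5,6,8,9]=35  [2,4,5,6,7,8,9]=35  [3,4,5,6,7,8,9]=70
  size 8 → [0,1,3,5,6,7,8,9]=112  [0,1,4,5,6,7,8,9]=56  [1,2,4,5,6,7,8,9]=70  [1,3,4,5,6,7,8,9]=168  [2,3,4,5,6,7,8,9]=140
  first=0(d) contributes 378
  first=2(b) contributes 336
  first=3(a) contributes 126
|[w]| = 840

840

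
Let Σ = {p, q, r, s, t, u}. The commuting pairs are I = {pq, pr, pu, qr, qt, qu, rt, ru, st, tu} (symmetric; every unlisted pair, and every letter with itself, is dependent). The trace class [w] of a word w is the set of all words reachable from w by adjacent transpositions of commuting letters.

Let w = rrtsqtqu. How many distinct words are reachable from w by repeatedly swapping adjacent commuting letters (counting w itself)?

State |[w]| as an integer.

drop 0:r onto floor
drop 1:r onto {0:r}
drop 2:t onto floor
drop 3:s onto {1:r}
drop 4:q onto {3:s}
drop 5:t onto {2:t}
drop 6:q onto {4:q}
drop 7:u onto {3:s}
ground layer = {0:r, 2:t}
drop-orders for the pieces not yet dropped (sum over which currently-grounded one goes next):
  1 to go: {5} 1  {6} 1  {7} 1
  2 to go: {2,5} 1  {4,6} 1  {5,6} 2  {5,7} 2  {6,7} 2
  3 to go: {2,5,6} 3  {2,5,7} 3  {4,5,6} 3  {4,6,7} 3  {5,6,7} 6
  4 to go: {2,4,5,6} 6  {2,5,6,7} 12  {3,4,6,7} 3  {4,5,6,7} 12
  5 to go: {1,3,4,6,7} 3  {2,4,5,6,7} 30  {3,4,5,6,7} 15
  6 to go: {0,1,3,4,6,7} 3  {1,3,4,5,6,7} 18  {2,3,4,5,6,7} 45
  if 0:r drops first: 63 orders
  if 2:t drops first: 21 orders
heap linearizations: 84

84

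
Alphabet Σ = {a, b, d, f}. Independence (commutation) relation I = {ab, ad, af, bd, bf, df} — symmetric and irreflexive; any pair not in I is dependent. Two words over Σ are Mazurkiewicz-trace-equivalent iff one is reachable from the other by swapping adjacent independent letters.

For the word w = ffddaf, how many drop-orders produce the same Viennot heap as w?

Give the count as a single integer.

#0=f has no predecessor
#1=f depends on [0:f]
#2=d has no predecessor
#3=d depends on [2:d]
#4=a has no predecessor
#5=f depends on [1:f]
sources: [0:f, 2:d, 4:a]
N(rest) = Σ N(rest − s) over sources s of rest; N(one piece) = 1:
  size 1 → [3]=1  [4]=1  [5]=1
  size 2 → [1,5]=1  [2,3]=1  [3,4]=2  [3,5]=2  [4,5]=2
  size 3 → [0,1,5]=1  [1,3,5]=3  [1,4,5]=3  [2,3,4]=3  [2,3,5]=3  [3,4,5]=6
  size 4 → [0,1,3,5]=4  [0,1,4,5]=4  [1,2,3,5]=6  [1,3,4,5]=12  [2,3,4,5]=12
  first=0(f) contributes 30
  first=2(d) contributes 20
  first=4(a) contributes 10
|[w]| = 60

60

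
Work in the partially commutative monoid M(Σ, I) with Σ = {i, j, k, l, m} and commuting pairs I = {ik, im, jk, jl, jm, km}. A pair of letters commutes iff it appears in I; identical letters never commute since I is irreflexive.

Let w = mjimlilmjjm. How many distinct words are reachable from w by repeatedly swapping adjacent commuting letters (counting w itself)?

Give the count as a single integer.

60

piece 0:m — minimal
piece 1:j — minimal
piece 2:i rests on {1:j}
piece 3:m rests on {0:m}
piece 4:l rests on {2:i, 3:m}
piece 5:i rests on {4:l}
piece 6:l rests on {5:i}
piece 7:m rests on {6:l}
piece 8:j rests on {5:i}
piece 9:j rests on {8:j}
piece 10:m rests on {7:m}
minimal pieces: {0:m, 1:j}
ways to finish when only these pieces remain (= sum over removing one remaining piece with nothing left below it):
  1 left: {9}→1  {10}→1
  2 left: {7,10}→1  {8,9}→1  {9,10}→2
  3 left: {6,7,10}→1  {7,9,10}→3  {8,9,10}→3
  4 left: {6,7,9,10}→4  {7,8,9,10}→6
  5 left: {6,7,8,9,10}→10
  6 left: {5,6,7,8,9,10}→10
  7 left: {4,5,6,7,8,9,10}→10
  8 left: {2,4,5,6,7,8,9,10}→10  {3,4,5,6,7,8,9,10}→10
  9 left: {0,3,4,5,6,7,8,9,10}→10  {1,2,4,5,6,7,8,9,10}→10  {2,3,4,5,6,7,8,9,10}→20
  placing 0:m first → 30 extensions
  placing 1:j first → 30 extensions
total linear extensions = 60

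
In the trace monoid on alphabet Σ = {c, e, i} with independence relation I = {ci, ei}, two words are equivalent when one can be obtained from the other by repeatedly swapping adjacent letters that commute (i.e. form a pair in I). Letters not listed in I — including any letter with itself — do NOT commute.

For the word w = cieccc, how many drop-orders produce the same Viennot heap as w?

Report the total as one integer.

drop 0:c onto floor
drop 1:i onto floor
drop 2:e onto {0:c}
drop 3:c onto {2:e}
drop 4:c onto {3:c}
drop 5:c onto {4:c}
ground layer = {0:c, 1:i}
drop-orders for the pieces not yet dropped (sum over which currently-grounded one goes next):
  1 to go: {1} 1  {5} 1
  2 to go: {1,5} 2  {4,5} 1
  3 to go: {1,4,5} 3  {3,4,5} 1
  4 to go: {1,3,4,5} 4  {2,3,4,5} 1
  if 0:c drops first: 5 orders
  if 1:i drops first: 1 orders
heap linearizations: 6

6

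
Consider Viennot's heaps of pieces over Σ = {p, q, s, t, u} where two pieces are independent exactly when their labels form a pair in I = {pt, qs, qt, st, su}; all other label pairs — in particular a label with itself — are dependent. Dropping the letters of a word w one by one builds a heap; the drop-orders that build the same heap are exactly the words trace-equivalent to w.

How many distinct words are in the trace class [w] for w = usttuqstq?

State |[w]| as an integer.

108

0(u) covers ∅
1(s) covers ∅
2(t) covers 0:u
3(t) covers 2:t
4(u) covers 3:t
5(q) covers 4:u
6(s) covers 1:s
7(t) covers 4:u
8(q) covers 5:q
floor of heap: 0:u, 1:s
completions by unplaced set U, small U first (add the entries for U minus each lowest piece of U):
  |U|=1: {6}:1  {7}:1  {8}:1
  |U|=2: {1,6}:1  {5,8}:1  {6,7}:2  {6,8}:2  {7,8}:2
  |U|=3: {1,6,7}:3  {1,6,8}:3  {5,6,8}:3  {5,7,8}:3  {6,7,8}:6
  |U|=4: {1,5,6,8}:6  {1,6,7,8}:12  {4,5,7,8}:3  {5,6,7,8}:12
  |U|=5: {1,5,6,7,8}:30  {3,4,5,7,8}:3  {4,5,6,7,8}:15
  |U|=6: {1,4,5,6,7,8}:45  {2,3,4,5,7,8}:3  {3,4,5,6,7,8}:18
  |U|=7: {0,2,3,4,5,7,8}:3  {1,3,4,5,6,7,8}:63  {2,3,4,5,6,7,8}:21
  start at 0(u): 84
  start at 1(s): 24
sum over floor = 108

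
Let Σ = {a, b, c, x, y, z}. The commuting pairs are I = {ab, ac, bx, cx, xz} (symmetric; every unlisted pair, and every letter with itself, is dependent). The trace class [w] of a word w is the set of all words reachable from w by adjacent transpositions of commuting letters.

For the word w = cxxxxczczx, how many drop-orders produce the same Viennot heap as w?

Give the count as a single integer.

#0=c has no predecessor
#1=x has no predecessor
#2=x depends on [1:x]
#3=x depends on [2:x]
#4=x depends on [3:x]
#5=c depends on [0:c]
#6=z depends on [5:c]
#7=c depends on [6:z]
#8=z depends on [7:c]
#9=x depends on [4:x]
sources: [0:c, 1:x]
N(rest) = Σ N(rest − s) over sources s of rest; N(one piece) = 1:
  size 1 → [8]=1  [9]=1
  size 2 → [4,9]=1  [7,8]=1  [8,9]=2
  size 3 → [3,4,9]=1  [4,8,9]=3  [6,7,8]=1  [7,8,9]=3
  size 4 → [2,3,4,9]=1  [3,4,8,9]=4  [4,7,8,9]=6  [5,6,7,8]=1  [6,7,8,9]=4
  size 5 → [0,5,6,7,8]=1  [1,2,3,4,9]=1  [2,3,4,8,9]=5  [3,4,7,8,9]=10  [4,6,7,8,9]=10  [5,6,7,8,9]=5
  size 6 → [0,5,6,7,8,9]=6  [1,2,3,4,8,9]=6  [2,3,4,7,8,9]=15  [3,4,6,7,8,9]=20  [4,5,6,7,8,9]=15
  size 7 → [0,4,5,6,7,8,9]=21  [1,2,3,4,7,8,9]=21  [2,3,4,6,7,8,9]=35  [3,4,5,6,7,8,9]=35
  size 8 → [0,3,4,5,6,7,8,9]=56  [1,2,3,4,6,7,8,9]=56  [2,3,4,5,6,7,8,9]=70
  first=0(c) contributes 126
  first=1(x) contributes 126
|[w]| = 252

252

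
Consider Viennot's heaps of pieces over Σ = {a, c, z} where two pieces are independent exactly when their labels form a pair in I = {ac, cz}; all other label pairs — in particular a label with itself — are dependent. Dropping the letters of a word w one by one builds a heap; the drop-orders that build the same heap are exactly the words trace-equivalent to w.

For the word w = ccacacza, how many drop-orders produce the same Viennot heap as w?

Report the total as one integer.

0(c) covers ∅
1(c) covers 0:c
2(a) covers ∅
3(c) covers 1:c
4(a) covers 2:a
5(c) covers 3:c
6(z) covers 4:a
7(a) covers 6:z
floor of heap: 0:c, 2:a
completions by unplaced set U, small U first (add the entries for U minus each lowest piece of U):
  |U|=1: {5}:1  {7}:1
  |U|=2: {3,5}:1  {5,7}:2  {6,7}:1
  |U|=3: {1,3,5}:1  {3,5,7}:3  {4,6,7}:1  {5,6,7}:3
  |U|=4: {0,1,3,5}:1  {1,3,5,7}:4  {2,4,6,7}:1  {3,5,6,7}:6  {4,5,6,7}:4
  |U|=5: {0,1,3,5,7}:5  {1,3,5,6,7}:10  {2,4,5,6,7}:5  {3,4,5,6,7}:10
  |U|=6: {0,1,3,5,6,7}:15  {1,3,4,5,6,7}:20  {2,3,4,5,6,7}:15
  start at 0(c): 35
  start at 2(a): 35
sum over floor = 70

70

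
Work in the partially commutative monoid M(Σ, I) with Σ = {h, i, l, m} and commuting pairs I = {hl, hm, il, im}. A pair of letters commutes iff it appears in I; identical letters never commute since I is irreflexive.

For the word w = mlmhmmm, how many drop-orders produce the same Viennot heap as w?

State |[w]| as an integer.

#0=m has no predecessor
#1=l depends on [0:m]
#2=m depends on [1:l]
#3=h has no predecessor
#4=m depends on [2:m]
#5=m depends on [4:m]
#6=m depends on [5:m]
sources: [0:m, 3:h]
N(rest) = Σ N(rest − s) over sources s of rest; N(one piece) = 1:
  size 1 → [3]=1  [6]=1
  size 2 → [3,6]=2  [5,6]=1
  size 3 → [3,5,6]=3  [4,5,6]=1
  size 4 → [2,4,5,6]=1  [3,4,5,6]=4
  size 5 → [1,2,4,5,6]=1  [2,3,4,5,6]=5
  first=0(m) contributes 6
  first=3(h) contributes 1
|[w]| = 7

7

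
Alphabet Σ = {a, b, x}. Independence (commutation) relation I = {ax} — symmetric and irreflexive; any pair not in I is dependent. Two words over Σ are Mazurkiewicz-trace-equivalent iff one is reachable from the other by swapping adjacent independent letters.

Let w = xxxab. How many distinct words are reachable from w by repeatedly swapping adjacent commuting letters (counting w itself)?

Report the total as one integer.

4

0(x) covers ∅
1(x) covers 0:x
2(x) covers 1:x
3(a) covers ∅
4(b) covers 2:x, 3:a
floor of heap: 0:x, 3:a
completions by unplaced set U, small U first (add the entries for U minus each lowest piece of U):
  |U|=1: {4}:1
  |U|=2: {2,4}:1  {3,4}:1
  |U|=3: {1,2,4}:1  {2,3,4}:2
  start at 0(x): 3
  start at 3(a): 1
sum over floor = 4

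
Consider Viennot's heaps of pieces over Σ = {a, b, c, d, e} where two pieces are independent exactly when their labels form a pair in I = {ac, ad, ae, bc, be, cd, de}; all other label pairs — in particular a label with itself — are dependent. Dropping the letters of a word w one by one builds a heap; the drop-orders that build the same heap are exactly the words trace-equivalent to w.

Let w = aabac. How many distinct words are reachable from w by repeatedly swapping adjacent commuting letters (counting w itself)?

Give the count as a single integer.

0(a) covers ∅
1(a) covers 0:a
2(b) covers 1:a
3(a) covers 2:b
4(c) covers ∅
floor of heap: 0:a, 4:c
completions by unplaced set U, small U first (add the entries for U minus each lowest piece of U):
  |U|=1: {3}:1  {4}:1
  |U|=2: {2,3}:1  {3,4}:2
  |U|=3: {1,2,3}:1  {2,3,4}:3
  start at 0(a): 4
  start at 4(c): 1
sum over floor = 5

5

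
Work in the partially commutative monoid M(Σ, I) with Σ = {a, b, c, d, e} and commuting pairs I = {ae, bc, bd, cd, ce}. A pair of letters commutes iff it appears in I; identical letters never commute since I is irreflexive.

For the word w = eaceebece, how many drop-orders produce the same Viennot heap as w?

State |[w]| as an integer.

74

#0=e has no predecessor
#1=a has no predecessor
#2=c depends on [1:a]
#3=e depends on [0:e]
#4=e depends on [3:e]
#5=b depends on [1:a, 4:e]
#6=e depends on [5:b]
#7=c depends on [2:c]
#8=e depends on [6:e]
sources: [0:e, 1:a]
N(rest) = Σ N(rest − s) over sources s of rest; N(one piece) = 1:
  size 1 → [7]=1  [8]=1
  size 2 → [2,7]=1  [6,8]=1  [7,8]=2
  size 3 → [2,7,8]=3  [5,6,8]=1  [6,7,8]=3
  size 4 → [2,6,7,8]=6  [4,5,6,8]=1  [5,6,7,8]=4
  size 5 → [2,5,6,7,8]=10  [3,4,5,6,8]=1  [4,5,6,7,8]=5
  size 6 → [0,3,4,5,6,8]=1  [1,2,5,6,7,8]=10  [2,4,5,6,7,8]=15  [3,4,5,6,7,8]=6
  size 7 → [0,3,4,5,6,7,8]=7  [1,2,4,5,6,7,8]=25  [2,3,4,5,6,7,8]=21
  first=0(e) contributes 46
  first=1(a) contributes 28
|[w]| = 74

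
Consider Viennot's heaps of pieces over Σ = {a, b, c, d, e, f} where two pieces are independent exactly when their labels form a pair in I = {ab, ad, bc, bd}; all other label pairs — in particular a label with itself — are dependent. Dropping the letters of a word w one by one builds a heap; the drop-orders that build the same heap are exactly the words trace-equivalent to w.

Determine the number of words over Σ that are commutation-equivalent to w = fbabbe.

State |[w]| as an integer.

4

#0=f has no predecessor
#1=b depends on [0:f]
#2=a depends on [0:f]
#3=b depends on [1:b]
#4=b depends on [3:b]
#5=e depends on [2:a, 4:b]
sources: [0:f]
N(rest) = Σ N(rest − s) over sources s of rest; N(one piece) = 1:
  size 1 → [5]=1
  size 2 → [2,5]=1  [4,5]=1
  size 3 → [2,4,5]=2  [3,4,5]=1
  size 4 → [1,3,4,5]=1  [2,3,4,5]=3
  first=0(f) contributes 4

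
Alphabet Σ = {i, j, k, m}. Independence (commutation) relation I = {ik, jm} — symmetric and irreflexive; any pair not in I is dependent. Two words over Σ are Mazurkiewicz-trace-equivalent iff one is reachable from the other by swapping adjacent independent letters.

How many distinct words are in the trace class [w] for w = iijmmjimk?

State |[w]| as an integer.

piece 0:i — minimal
piece 1:i rests on {0:i}
piece 2:j rests on {1:i}
piece 3:m rests on {1:i}
piece 4:m rests on {3:m}
piece 5:j rests on {2:j}
piece 6:i rests on {4:m, 5:j}
piece 7:m rests on {6:i}
piece 8:k rests on {7:m}
minimal pieces: {0:i}
ways to finish when only these pieces remain (= sum over removing one remaining piece with nothing left below it):
  1 left: {8}→1
  2 left: {7,8}→1
  3 left: {6,7,8}→1
  4 left: {4,6,7,8}→1  {5,6,7,8}→1
  5 left: {2,5,6,7,8}→1  {3,4,6,7,8}→1  {4,5,6,7,8}→2
  6 left: {2,4,5,6,7,8}→3  {3,4,5,6,7,8}→3
  7 left: {2,3,4,5,6,7,8}→6
  placing 0:i first → 6 extensions

6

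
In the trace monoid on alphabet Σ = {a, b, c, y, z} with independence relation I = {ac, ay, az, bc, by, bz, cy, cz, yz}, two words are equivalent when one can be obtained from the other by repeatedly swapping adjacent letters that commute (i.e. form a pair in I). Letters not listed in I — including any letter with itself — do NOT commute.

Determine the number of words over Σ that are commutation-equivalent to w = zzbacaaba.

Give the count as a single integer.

252

drop 0:z onto floor
drop 1:z onto {0:z}
drop 2:b onto floor
drop 3:a onto {2:b}
drop 4:c onto floor
drop 5:a onto {3:a}
drop 6:a onto {5:a}
drop 7:b onto {6:a}
drop 8:a onto {7:b}
ground layer = {0:z, 2:b, 4:c}
drop-orders for the pieces not yet dropped (sum over which currently-grounded one goes next):
  1 to go: {1} 1  {4} 1  {8} 1
  2 to go: {0,1} 1  {1,4} 2  {1,8} 2  {4,8} 2  {7,8} 1
  3 to go: {0,1,4} 3  {0,1,8} 3  {1,4,8} 6  {1,7,8} 3  {4,7,8} 3  {6,7,8} 1
  4 to go: {0,1,4,8} 12  {0,1,7,8} 6  {1,4,7,8} 12  {1,6,7,8} 4  {4,6,7,8} 4  {5,6,7,8} 1
  5 to go: {0,1,4,7,8} 30  {0,1,6,7,8} 10  {1,4,6,7,8} 20  {1,5,6,7,8} 5  {3,5,6,7,8} 1  {4,5,6,7,8} 5
  6 to go: {0,1,4,6,7,8} 60  {0,1,5,6,7,8} 15  {1,3,5,6,7,8} 6  {1,4,5,6,7,8} 30  {2,3,5,6,7,8} 1  {3,4,5,6,7,8} 6
  7 to go: {0,1,3,5,6,7,8} 21  {0,1,4,5,6,7,8} 105  {1,2,3,5,6,7,8} 7  {1,3,4,5,6,7,8} 42  {2,3,4,5,6,7,8} 7
  if 0:z drops first: 56 orders
  if 2:b drops first: 168 orders
  if 4:c drops first: 28 orders
heap linearizations: 252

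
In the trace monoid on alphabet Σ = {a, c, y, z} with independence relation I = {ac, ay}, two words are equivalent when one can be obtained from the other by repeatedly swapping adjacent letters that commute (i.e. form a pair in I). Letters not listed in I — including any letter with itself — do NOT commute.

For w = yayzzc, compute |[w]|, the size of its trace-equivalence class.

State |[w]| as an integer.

drop 0:y onto floor
drop 1:a onto floor
drop 2:y onto {0:y}
drop 3:z onto {1:a, 2:y}
drop 4:z onto {3:z}
drop 5:c onto {4:z}
ground layer = {0:y, 1:a}
drop-orders for the pieces not yet dropped (sum over which currently-grounded one goes next):
  1 to go: {5} 1
  2 to go: {4,5} 1
  3 to go: {3,4,5} 1
  4 to go: {1,3,4,5} 1  {2,3,4,5} 1
  if 0:y drops first: 2 orders
  if 1:a drops first: 1 orders
heap linearizations: 3

3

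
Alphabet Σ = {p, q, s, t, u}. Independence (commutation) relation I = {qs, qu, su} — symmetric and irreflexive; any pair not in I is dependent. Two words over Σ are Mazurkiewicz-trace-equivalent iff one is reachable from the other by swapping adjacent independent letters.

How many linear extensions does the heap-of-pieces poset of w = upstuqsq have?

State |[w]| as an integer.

12

piece 0:u — minimal
piece 1:p rests on {0:u}
piece 2:s rests on {1:p}
piece 3:t rests on {2:s}
piece 4:u rests on {3:t}
piece 5:q rests on {3:t}
piece 6:s rests on {3:t}
piece 7:q rests on {5:q}
minimal pieces: {0:u}
ways to finish when only these pieces remain (= sum over removing one remaining piece with nothing left below it):
  1 left: {4}→1  {6}→1  {7}→1
  2 left: {4,6}→2  {4,7}→2  {5,7}→1  {6,7}→2
  3 left: {4,5,7}→3  {4,6,7}→6  {5,6,7}→3
  4 left: {4,5,6,7}→12
  5 left: {3,4,5,6,7}→12
  6 left: {2,3,4,5,6,7}→12
  placing 0:u first → 12 extensions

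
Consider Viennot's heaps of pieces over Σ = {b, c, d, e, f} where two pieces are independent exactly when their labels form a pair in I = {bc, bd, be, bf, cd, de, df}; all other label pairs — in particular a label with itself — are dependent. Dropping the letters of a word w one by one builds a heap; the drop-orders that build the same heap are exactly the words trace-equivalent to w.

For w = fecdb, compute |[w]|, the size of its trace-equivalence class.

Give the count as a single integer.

#0=f has no predecessor
#1=e depends on [0:f]
#2=c depends on [1:e]
#3=d has no predecessor
#4=b has no predecessor
sources: [0:f, 3:d, 4:b]
N(rest) = Σ N(rest − s) over sources s of rest; N(one piece) = 1:
  size 1 → [2]=1  [3]=1  [4]=1
  size 2 → [1,2]=1  [2,3]=2  [2,4]=2  [3,4]=2
  size 3 → [0,1,2]=1  [1,2,3]=3  [1,2,4]=3  [2,3,4]=6
  first=0(f) contributes 12
  first=3(d) contributes 4
  first=4(b) contributes 4
|[w]| = 20

20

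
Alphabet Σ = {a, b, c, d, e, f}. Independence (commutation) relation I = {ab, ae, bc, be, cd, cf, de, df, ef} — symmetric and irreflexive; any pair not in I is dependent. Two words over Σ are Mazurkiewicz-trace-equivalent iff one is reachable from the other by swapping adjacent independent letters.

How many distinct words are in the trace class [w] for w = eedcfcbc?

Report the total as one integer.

112

piece 0:e — minimal
piece 1:e rests on {0:e}
piece 2:d — minimal
piece 3:c rests on {1:e}
piece 4:f — minimal
piece 5:c rests on {3:c}
piece 6:b rests on {2:d, 4:f}
piece 7:c rests on {5:c}
minimal pieces: {0:e, 2:d, 4:f}
ways to finish when only these pieces remain (= sum over removing one remaining piece with nothing left below it):
  1 left: {6}→1  {7}→1
  2 left: {2,6}→1  {4,6}→1  {5,7}→1  {6,7}→2
  3 left: {2,4,6}→2  {2,6,7}→3  {3,5,7}→1  {4,6,7}→3  {5,6,7}→3
  4 left: {1,3,5,7}→1  {2,4,6,7}→8  {2,5,6,7}→6  {3,5,6,7}→4  {4,5,6,7}→6
  5 left: {0,1,3,5,7}→1  {1,3,5,6,7}→5  {2,3,5,6,7}→10  {2,4,5,6,7}→20  {3,4,5,6,7}→10
  6 left: {0,1,3,5,6,7}→6  {1,2,3,5,6,7}→15  {1,3,4,5,6,7}→15  {2,3,4,5,6,7}→40
  placing 0:e first → 70 extensions
  placing 2:d first → 21 extensions
  placing 4:f first → 21 extensions
total linear extensions = 112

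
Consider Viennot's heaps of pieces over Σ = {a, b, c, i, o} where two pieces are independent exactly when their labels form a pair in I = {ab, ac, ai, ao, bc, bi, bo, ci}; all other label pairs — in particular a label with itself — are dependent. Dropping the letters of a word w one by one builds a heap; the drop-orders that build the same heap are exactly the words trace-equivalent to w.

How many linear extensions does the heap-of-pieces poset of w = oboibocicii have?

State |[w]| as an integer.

0(o) covers ∅
1(b) covers ∅
2(o) covers 0:o
3(i) covers 2:o
4(b) covers 1:b
5(o) covers 3:i
6(c) covers 5:o
7(i) covers 5:o
8(c) covers 6:c
9(i) covers 7:i
10(i) covers 9:i
floor of heap: 0:o, 1:b
completions by unplaced set U, small U first (add the entries for U minus each lowest piece of U):
  |U|=1: {4}:1  {8}:1  {10}:1
  |U|=2: {1,4}:1  {4,8}:2  {4,10}:2  {6,8}:1  {8,10}:2  {9,10}:1
  |U|=3: {1,4,8}:3  {1,4,10}:3  {4,6,8}:3  {4,8,10}:6  {4,9,10}:3  {6,8,10}:3  {7,9,10}:1  {8,9,10}:3
  |U|=4: {1,4,6,8}:6  {1,4,8,10}:12  {1,4,9,10}:6  {4,6,8,10}:12  {4,7,9,10}:4  {4,8,9,10}:12  {6,8,9,10}:6  {7,8,9,10}:4
  |U|=5: {1,4,6,8,10}:30  {1,4,7,9,10}:10  {1,4,8,9,10}:30  {4,6,8,9,10}:30  {4,7,8,9,10}:20  {6,7,8,9,10}:10
  |U|=6: {1,4,6,8,9,10}:90  {1,4,7,8,9,10}:60  {4,6,7,8,9,10}:60  {5,6,7,8,9,10}:10
  |U|=7: {1,4,6,7,8,9,10}:210  {3,5,6,7,8,9,10}:10  {4,5,6,7,8,9,10}:70
  |U|=8: {1,4,5,6,7,8,9,10}:280  {2,3,5,6,7,8,9,10}:10  {3,4,5,6,7,8,9,10}:80
  |U|=9: {0,2,3,5,6,7,8,9,10}:10  {1,3,4,5,6,7,8,9,10}:360  {2,3,4,5,6,7,8,9,10}:90
  start at 0(o): 450
  start at 1(b): 100
sum over floor = 550

550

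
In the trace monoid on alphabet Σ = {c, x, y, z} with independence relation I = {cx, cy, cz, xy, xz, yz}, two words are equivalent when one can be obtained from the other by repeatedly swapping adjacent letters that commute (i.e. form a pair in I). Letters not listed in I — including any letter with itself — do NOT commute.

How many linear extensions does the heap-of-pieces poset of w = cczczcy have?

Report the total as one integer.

105

#0=c has no predecessor
#1=c depends on [0:c]
#2=z has no predecessor
#3=c depends on [1:c]
#4=z depends on [2:z]
#5=c depends on [3:c]
#6=y has no predecessor
sources: [0:c, 2:z, 6:y]
N(rest) = Σ N(rest − s) over sources s of rest; N(one piece) = 1:
  size 1 → [4]=1  [5]=1  [6]=1
  size 2 → [2,4]=1  [3,5]=1  [4,5]=2  [4,6]=2  [5,6]=2
  size 3 → [1,3,5]=1  [2,4,5]=3  [2,4,6]=3  [3,4,5]=3  [3,5,6]=3  [4,5,6]=6
  size 4 → [0,1,3,5]=1  [1,3,4,5]=4  [1,3,5,6]=4  [2,3,4,5]=6  [2,4,5,6]=12  [3,4,5,6]=12
  size 5 → [0,1,3,4,5]=5  [0,1,3,5,6]=5  [1,2,3,4,5]=10  [1,3,4,5,6]=20  [2,3,4,5,6]=30
  first=0(c) contributes 60
  first=2(z) contributes 30
  first=6(y) contributes 15
|[w]| = 105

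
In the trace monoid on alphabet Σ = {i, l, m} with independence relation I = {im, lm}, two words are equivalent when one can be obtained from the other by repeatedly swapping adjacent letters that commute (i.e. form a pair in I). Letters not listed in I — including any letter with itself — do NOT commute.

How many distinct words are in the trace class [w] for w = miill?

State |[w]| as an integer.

piece 0:m — minimal
piece 1:i — minimal
piece 2:i rests on {1:i}
piece 3:l rests on {2:i}
piece 4:l rests on {3:l}
minimal pieces: {0:m, 1:i}
ways to finish when only these pieces remain (= sum over removing one remaining piece with nothing left below it):
  1 left: {0}→1  {4}→1
  2 left: {0,4}→2  {3,4}→1
  3 left: {0,3,4}→3  {2,3,4}→1
  placing 0:m first → 1 extensions
  placing 1:i first → 4 extensions
total linear extensions = 5

5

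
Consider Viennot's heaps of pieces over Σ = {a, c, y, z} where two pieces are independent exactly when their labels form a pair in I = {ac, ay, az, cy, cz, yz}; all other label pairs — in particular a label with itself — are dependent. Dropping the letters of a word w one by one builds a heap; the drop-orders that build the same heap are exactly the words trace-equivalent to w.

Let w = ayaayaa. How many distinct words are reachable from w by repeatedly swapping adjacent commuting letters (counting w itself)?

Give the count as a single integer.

21

drop 0:a onto floor
drop 1:y onto floor
drop 2:a onto {0:a}
drop 3:a onto {2:a}
drop 4:y onto {1:y}
drop 5:a onto {3:a}
drop 6:a onto {5:a}
ground layer = {0:a, 1:y}
drop-orders for the pieces not yet dropped (sum over which currently-grounded one goes next):
  1 to go: {4} 1  {6} 1
  2 to go: {1,4} 1  {4,6} 2  {5,6} 1
  3 to go: {1,4,6} 3  {3,5,6} 1  {4,5,6} 3
  4 to go: {1,4,5,6} 6  {2,3,5,6} 1  {3,4,5,6} 4
  5 to go: {0,2,3,5,6} 1  {1,3,4,5,6} 10  {2,3,4,5,6} 5
  if 0:a drops first: 15 orders
  if 1:y drops first: 6 orders
heap linearizations: 21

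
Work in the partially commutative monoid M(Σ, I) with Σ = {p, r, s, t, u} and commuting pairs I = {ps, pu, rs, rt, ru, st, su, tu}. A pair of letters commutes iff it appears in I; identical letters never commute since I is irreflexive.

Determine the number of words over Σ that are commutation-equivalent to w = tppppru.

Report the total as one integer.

7

0(t) covers ∅
1(p) covers 0:t
2(p) covers 1:p
3(p) covers 2:p
4(p) covers 3:p
5(r) covers 4:p
6(u) covers ∅
floor of heap: 0:t, 6:u
completions by unplaced set U, small U first (add the entries for U minus each lowest piece of U):
  |U|=1: {5}:1  {6}:1
  |U|=2: {4,5}:1  {5,6}:2
  |U|=3: {3,4,5}:1  {4,5,6}:3
  |U|=4: {2,3,4,5}:1  {3,4,5,6}:4
  |U|=5: {1,2,3,4,5}:1  {2,3,4,5,6}:5
  start at 0(t): 6
  start at 6(u): 1
sum over floor = 7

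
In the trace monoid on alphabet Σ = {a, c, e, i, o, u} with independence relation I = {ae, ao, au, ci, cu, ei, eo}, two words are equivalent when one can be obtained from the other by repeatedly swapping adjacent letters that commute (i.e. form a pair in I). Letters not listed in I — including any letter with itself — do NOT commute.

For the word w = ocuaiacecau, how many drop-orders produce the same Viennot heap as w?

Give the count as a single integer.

drop 0:o onto floor
drop 1:c onto {0:o}
drop 2:u onto {0:o}
drop 3:a onto {1:c}
drop 4:i onto {2:u, 3:a}
drop 5:a onto {4:i}
drop 6:c onto {5:a}
drop 7:e onto {6:c}
drop 8:c onto {7:e}
drop 9:a onto {8:c}
drop 10:u onto {7:e}
ground layer = {0:o}
drop-orders for the pieces not yet dropped (sum over which currently-grounded one goes next):
  1 to go: {9} 1  {10} 1
  2 to go: {8,9} 1  {9,10} 2
  3 to go: {8,9,10} 3
  4 to go: {7,8,9,10} 3
  5 to go: {6,7,8,9,10} 3
  6 to go: {5,6,7,8,9,10} 3
  7 to go: {4,5,6,7,8,9,10} 3
  8 to go: {2,4,5,6,7,8,9,10} 3  {3,4,5,6,7,8,9,10} 3
  9 to go: {1,3,4,5,6,7,8,9,10} 3  {2,3,4,5,6,7,8,9,10} 6
  if 0:o drops first: 9 orders

9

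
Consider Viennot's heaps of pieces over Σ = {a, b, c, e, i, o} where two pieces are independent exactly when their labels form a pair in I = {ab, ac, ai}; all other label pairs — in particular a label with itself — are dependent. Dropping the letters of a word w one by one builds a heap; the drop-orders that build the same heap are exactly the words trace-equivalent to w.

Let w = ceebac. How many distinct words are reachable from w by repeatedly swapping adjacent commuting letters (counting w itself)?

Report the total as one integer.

3

drop 0:c onto floor
drop 1:e onto {0:c}
drop 2:e onto {1:e}
drop 3:b onto {2:e}
drop 4:a onto {2:e}
drop 5:c onto {3:b}
ground layer = {0:c}
drop-orders for the pieces not yet dropped (sum over which currently-grounded one goes next):
  1 to go: {4} 1  {5} 1
  2 to go: {3,5} 1  {4,5} 2
  3 to go: {3,4,5} 3
  4 to go: {2,3,4,5} 3
  if 0:c drops first: 3 orders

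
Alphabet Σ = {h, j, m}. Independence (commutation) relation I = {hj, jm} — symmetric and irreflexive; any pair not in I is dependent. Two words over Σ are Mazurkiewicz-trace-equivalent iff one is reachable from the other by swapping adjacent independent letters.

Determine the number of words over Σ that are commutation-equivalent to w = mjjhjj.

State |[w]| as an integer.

15

#0=m has no predecessor
#1=j has no predecessor
#2=j depends on [1:j]
#3=h depends on [0:m]
#4=j depends on [2:j]
#5=j depends on [4:j]
sources: [0:m, 1:j]
N(rest) = Σ N(rest − s) over sources s of rest; N(one piece) = 1:
  size 1 → [3]=1  [5]=1
  size 2 → [0,3]=1  [3,5]=2  [4,5]=1
  size 3 → [0,3,5]=3  [2,4,5]=1  [3,4,5]=3
  size 4 → [0,3,4,5]=6  [1,2,4,5]=1  [2,3,4,5]=4
  first=0(m) contributes 5
  first=1(j) contributes 10
|[w]| = 15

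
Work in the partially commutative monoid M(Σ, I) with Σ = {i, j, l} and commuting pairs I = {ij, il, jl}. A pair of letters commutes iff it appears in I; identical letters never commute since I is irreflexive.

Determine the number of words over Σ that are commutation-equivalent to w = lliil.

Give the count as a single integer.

10

#0=l has no predecessor
#1=l depends on [0:l]
#2=i has no predecessor
#3=i depends on [2:i]
#4=l depends on [1:l]
sources: [0:l, 2:i]
N(rest) = Σ N(rest − s) over sources s of rest; N(one piece) = 1:
  size 1 → [3]=1  [4]=1
  size 2 → [1,4]=1  [2,3]=1  [3,4]=2
  size 3 → [0,1,4]=1  [1,3,4]=3  [2,3,4]=3
  first=0(l) contributes 6
  first=2(i) contributes 4
|[w]| = 10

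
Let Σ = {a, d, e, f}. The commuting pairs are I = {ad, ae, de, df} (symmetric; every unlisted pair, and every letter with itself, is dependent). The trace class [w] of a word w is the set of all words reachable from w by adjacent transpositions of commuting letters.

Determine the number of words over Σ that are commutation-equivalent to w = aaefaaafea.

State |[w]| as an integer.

#0=a has no predecessor
#1=a depends on [0:a]
#2=e has no predecessor
#3=f depends on [1:a, 2:e]
#4=a depends on [3:f]
#5=a depends on [4:a]
#6=a depends on [5:a]
#7=f depends on [6:a]
#8=e depends on [7:f]
#9=a depends on [7:f]
sources: [0:a, 2:e]
N(rest) = Σ N(rest − s) over sources s of rest; N(one piece) = 1:
  size 1 → [8]=1  [9]=1
  size 2 → [8,9]=2
  size 3 → [7,8,9]=2
  size 4 → [6,7,8,9]=2
  size 5 → [5,6,7,8,9]=2
  size 6 → [4,5,6,7,8,9]=2
  size 7 → [3,4,5,6,7,8,9]=2
  size 8 → [1,3,4,5,6,7,8,9]=2  [2,3,4,5,6,7,8,9]=2
  first=0(a) contributes 4
  first=2(e) contributes 2
|[w]| = 6

6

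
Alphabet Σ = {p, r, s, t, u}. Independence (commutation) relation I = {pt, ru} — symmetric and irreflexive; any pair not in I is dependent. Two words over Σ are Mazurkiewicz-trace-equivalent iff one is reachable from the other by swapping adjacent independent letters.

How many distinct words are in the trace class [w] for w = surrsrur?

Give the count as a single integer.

piece 0:s — minimal
piece 1:u rests on {0:s}
piece 2:r rests on {0:s}
piece 3:r rests on {2:r}
piece 4:s rests on {1:u, 3:r}
piece 5:r rests on {4:s}
piece 6:u rests on {4:s}
piece 7:r rests on {5:r}
minimal pieces: {0:s}
ways to finish when only these pieces remain (= sum over removing one remaining piece with nothing left below it):
  1 left: {6}→1  {7}→1
  2 left: {5,7}→1  {6,7}→2
  3 left: {5,6,7}→3
  4 left: {4,5,6,7}→3
  5 left: {1,4,5,6,7}→3  {3,4,5,6,7}→3
  6 left: {1,3,4,5,6,7}→6  {2,3,4,5,6,7}→3
  placing 0:s first → 9 extensions

9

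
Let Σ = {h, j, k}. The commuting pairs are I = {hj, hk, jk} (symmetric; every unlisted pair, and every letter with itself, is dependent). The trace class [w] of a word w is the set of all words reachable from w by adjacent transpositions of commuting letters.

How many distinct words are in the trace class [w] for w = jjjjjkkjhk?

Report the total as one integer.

0(j) covers ∅
1(j) covers 0:j
2(j) covers 1:j
3(j) covers 2:j
4(j) covers 3:j
5(k) covers ∅
6(k) covers 5:k
7(j) covers 4:j
8(h) covers ∅
9(k) covers 6:k
floor of heap: 0:j, 5:k, 8:h
completions by unplaced set U, small U first (add the entries for U minus each lowest piece of U):
  |U|=1: {7}:1  {8}:1  {9}:1
  |U|=2: {4,7}:1  {6,9}:1  {7,8}:2  {7,9}:2  {8,9}:2
  |U|=3: {3,4,7}:1  {4,7,8}:3  {4,7,9}:3  {5,6,9}:1  {6,7,9}:3  {6,8,9}:3  {7,8,9}:6
  |U|=4: {2,3,4,7}:1  {3,4,7,8}:4  {3,4,7,9}:4  {4,6,7,9}:6  {4,7,8,9}:12  {5,6,7,9}:4  {5,6,8,9}:4  {6,7,8,9}:12
  |U|=5: {1,2,3,4,7}:1  {2,3,4,7,8}:5  {2,3,4,7,9}:5  {3,4,6,7,9}:10  {3,4,7,8,9}:20  {4,5,6,7,9}:10  {4,6,7,8,9}:30  {5,6,7,8,9}:20
  |U|=6: {0,1,2,3,4,7}:1  {1,2,3,4,7,8}:6  {1,2,3,4,7,9}:6  {2,3,4,6,7,9}:15  {2,3,4,7,8,9}:30  {3,4,5,6,7,9}:20  {3,4,6,7,8,9}:60  {4,5,6,7,8,9}:60
  |U|=7: {0,1,2,3,4,7,8}:7  {0,1,2,3,4,7,9}:7  {1,2,3,4,6,7,9}:21  {1,2,3,4,7,8,9}:42  {2,3,4,5,6,7,9}:35  {2,3,4,6,7,8,9}:105  {3,4,5,6,7,8,9}:140
  |U|=8: {0,1,2,3,4,6,7,9}:28  {0,1,2,3,4,7,8,9}:56  {1,2,3,4,5,6,7,9}:56  {1,2,3,4,6,7,8,9}:168  {2,3,4,5,6,7,8,9}:280
  start at 0(j): 504
  start at 5(k): 252
  start at 8(h): 84
sum over floor = 840

840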